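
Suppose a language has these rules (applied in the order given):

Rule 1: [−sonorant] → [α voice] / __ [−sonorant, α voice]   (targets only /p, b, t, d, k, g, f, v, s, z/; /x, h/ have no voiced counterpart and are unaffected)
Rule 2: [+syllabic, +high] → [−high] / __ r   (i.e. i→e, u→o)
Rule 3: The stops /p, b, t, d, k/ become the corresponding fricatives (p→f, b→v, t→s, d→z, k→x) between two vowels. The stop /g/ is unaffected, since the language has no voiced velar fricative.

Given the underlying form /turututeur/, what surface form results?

torususeor

Rule 1 (regressive voicing assimilation): no segment meets the environment; /turututeur/ is unchanged.
Rule 2 (pre-rhotic lowering): /u/ is a high vowel immediately before /r/, so it lowers to [o]. /u/ is a high vowel immediately before /r/, so it lowers to [o]. /turututeur/ → torututeor.
Rule 3 (intervocalic spirantization): /t/ is a stop between vowels /u/ and /u/, so it spirantizes to the fricative [s]. /t/ is a stop between vowels /u/ and /e/, so it spirantizes to the fricative [s]. /torututeor/ → torususeor.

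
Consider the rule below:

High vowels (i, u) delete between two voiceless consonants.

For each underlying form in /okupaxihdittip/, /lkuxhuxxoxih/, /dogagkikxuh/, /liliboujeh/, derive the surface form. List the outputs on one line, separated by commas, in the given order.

/okupaxihdittip/: /u/ is a high vowel flanked by voiceless consonants /k/ and /p/, so it deletes. /i/ is a high vowel flanked by voiceless consonants /x/ and /h/, so it deletes. /i/ is a high vowel flanked by voiceless consonants /t/ and /p/, so it deletes. → [okpaxhdittp].
/lkuxhuxxoxih/: /u/ is a high vowel flanked by voiceless consonants /k/ and /x/, so it deletes. /u/ is a high vowel flanked by voiceless consonants /h/ and /x/, so it deletes. /i/ is a high vowel flanked by voiceless consonants /x/ and /h/, so it deletes. → [lkxhxxoxh].
/dogagkikxuh/: /i/ is a high vowel flanked by voiceless consonants /k/ and /k/, so it deletes. /u/ is a high vowel flanked by voiceless consonants /x/ and /h/, so it deletes. → [dogagkkxh].
/liliboujeh/: the rule's environment is not met; surfaces unchanged as [liliboujeh].

okpaxhdittp, lkxhxxoxh, dogagkkxh, liliboujeh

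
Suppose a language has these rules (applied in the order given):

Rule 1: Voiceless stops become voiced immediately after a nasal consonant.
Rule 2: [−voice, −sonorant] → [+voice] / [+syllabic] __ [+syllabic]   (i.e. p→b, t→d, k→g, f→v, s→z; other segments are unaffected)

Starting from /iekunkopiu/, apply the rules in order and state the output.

Rule 1 (post-nasal voicing): /k/ is a voiceless stop immediately after the nasal /n/, so it voices to [g]. /iekunkopiu/ → iekungopiu.
Rule 2 (intervocalic voicing): /k/ is a voiceless obstruent between vowels /e/ and /u/, so it voices to [g]. /p/ is a voiceless obstruent between vowels /o/ and /i/, so it voices to [b]. /iekungopiu/ → iegungobiu.

iegungobiu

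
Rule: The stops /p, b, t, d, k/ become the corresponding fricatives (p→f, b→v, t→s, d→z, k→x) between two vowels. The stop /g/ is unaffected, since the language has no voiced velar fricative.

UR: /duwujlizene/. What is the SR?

duwujlizene

No segment of /duwujlizene/ meets the structural description of the rule, so the form surfaces unchanged.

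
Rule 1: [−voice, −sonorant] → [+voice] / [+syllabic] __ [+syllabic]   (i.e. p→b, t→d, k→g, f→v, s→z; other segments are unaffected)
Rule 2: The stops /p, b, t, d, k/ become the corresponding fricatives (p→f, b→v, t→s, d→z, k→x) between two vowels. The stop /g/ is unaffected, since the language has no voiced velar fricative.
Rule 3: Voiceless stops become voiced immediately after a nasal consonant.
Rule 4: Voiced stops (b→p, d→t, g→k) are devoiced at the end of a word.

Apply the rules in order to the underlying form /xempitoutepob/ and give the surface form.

xembizouzevop

Rule 1 (intervocalic voicing): /t/ is a voiceless obstruent between vowels /i/ and /o/, so it voices to [d]. /t/ is a voiceless obstruent between vowels /u/ and /e/, so it voices to [d]. /p/ is a voiceless obstruent between vowels /e/ and /o/, so it voices to [b]. /xempitoutepob/ → xempidoudebob.
Rule 2 (intervocalic spirantization): /d/ is a stop between vowels /i/ and /o/, so it spirantizes to the fricative [z]. /d/ is a stop between vowels /u/ and /e/, so it spirantizes to the fricative [z]. /b/ is a stop between vowels /e/ and /o/, so it spirantizes to the fricative [v]. /xempidoudebob/ → xempizouzevob.
Rule 3 (post-nasal voicing): /p/ is a voiceless stop immediately after the nasal /m/, so it voices to [b]. /xempizouzevob/ → xembizouzevob.
Rule 4 (final devoicing): /b/ is a voiced stop in word-final position, so it devoices to [p]. /xembizouzevob/ → xembizouzevop.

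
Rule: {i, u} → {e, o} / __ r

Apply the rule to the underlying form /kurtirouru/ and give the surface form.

korterooru

/u/ is a high vowel immediately before /r/, so it lowers to [o].
/i/ is a high vowel immediately before /r/, so it lowers to [e].
/u/ is a high vowel immediately before /r/, so it lowers to [o].
The other instance of /u/ does not occur in the required environment and remains unchanged.
Surface form: [korterooru].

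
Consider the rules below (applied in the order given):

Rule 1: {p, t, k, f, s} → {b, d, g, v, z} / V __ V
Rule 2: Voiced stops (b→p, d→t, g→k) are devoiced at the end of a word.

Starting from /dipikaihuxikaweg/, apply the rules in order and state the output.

Rule 1 (intervocalic voicing): /p/ is a voiceless obstruent between vowels /i/ and /i/, so it voices to [b]. /k/ is a voiceless obstruent between vowels /i/ and /a/, so it voices to [g]. /k/ is a voiceless obstruent between vowels /i/ and /a/, so it voices to [g]. /dipikaihuxikaweg/ → dibigaihuxigaweg.
Rule 2 (final devoicing): /g/ is a voiced stop in word-final position, so it devoices to [k]. /dibigaihuxigaweg/ → dibigaihuxigawek.

dibigaihuxigawek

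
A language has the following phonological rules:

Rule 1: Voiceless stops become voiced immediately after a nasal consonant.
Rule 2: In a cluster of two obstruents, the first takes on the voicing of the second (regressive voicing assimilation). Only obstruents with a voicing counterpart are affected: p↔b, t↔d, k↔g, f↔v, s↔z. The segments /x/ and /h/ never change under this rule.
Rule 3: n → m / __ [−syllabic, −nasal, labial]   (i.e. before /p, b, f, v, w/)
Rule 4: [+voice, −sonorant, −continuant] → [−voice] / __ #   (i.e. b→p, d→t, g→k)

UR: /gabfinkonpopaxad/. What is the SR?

gapfingombopaxat

Rule 1 (post-nasal voicing): /k/ is a voiceless stop immediately after the nasal /n/, so it voices to [g]. /p/ is a voiceless stop immediately after the nasal /n/, so it voices to [b]. /gabfinkonpopaxad/ → gabfingonbopaxad.
Rule 2 (regressive voicing assimilation): /b/ precedes the voiceless obstruent /f/, so it devoices to [p] by assimilation. /gabfingonbopaxad/ → gapfingonbopaxad.
Rule 3 (nasal place assimilation): /n/ precedes the labial consonant /b/, so it assimilates in place to [m]. /gapfingonbopaxad/ → gapfingombopaxad.
Rule 4 (final devoicing): /d/ is a voiced stop in word-final position, so it devoices to [t]. /gapfingombopaxad/ → gapfingombopaxat.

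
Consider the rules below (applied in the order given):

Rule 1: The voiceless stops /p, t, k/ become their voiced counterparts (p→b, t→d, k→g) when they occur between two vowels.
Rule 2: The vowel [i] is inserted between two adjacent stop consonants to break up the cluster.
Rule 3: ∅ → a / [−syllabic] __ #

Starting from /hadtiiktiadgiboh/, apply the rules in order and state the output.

haditiikitiadigiboha

Rule 1 (intervocalic voicing): no segment meets the environment; /hadtiiktiadgiboh/ is unchanged.
Rule 2 (stop-cluster i-epenthesis): /d/ and /t/ form a stop–stop cluster, so [i] is inserted between them. /k/ and /t/ form a stop–stop cluster, so [i] is inserted between them. /d/ and /g/ form a stop–stop cluster, so [i] is inserted between them. /hadtiiktiadgiboh/ → haditiikitiadigiboh.
Rule 3 (final a-epenthesis): the form ends in the consonant /h/, so [a] is inserted word-finally. /haditiikitiadigiboh/ → haditiikitiadigiboha.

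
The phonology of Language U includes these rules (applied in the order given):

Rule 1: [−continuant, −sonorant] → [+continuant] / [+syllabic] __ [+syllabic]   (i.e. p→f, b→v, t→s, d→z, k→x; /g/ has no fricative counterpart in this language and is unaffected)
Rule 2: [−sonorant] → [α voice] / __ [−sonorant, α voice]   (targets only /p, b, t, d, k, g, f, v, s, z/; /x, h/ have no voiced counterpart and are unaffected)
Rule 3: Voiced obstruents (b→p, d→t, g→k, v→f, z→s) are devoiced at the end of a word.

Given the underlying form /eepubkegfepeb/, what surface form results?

eefupkekfefep

Rule 1 (intervocalic spirantization): /p/ is a stop between vowels /e/ and /u/, so it spirantizes to the fricative [f]. /p/ is a stop between vowels /e/ and /e/, so it spirantizes to the fricative [f]. /eepubkegfepeb/ → eefubkegfefeb.
Rule 2 (regressive voicing assimilation): /b/ precedes the voiceless obstruent /k/, so it devoices to [p] by assimilation. /g/ precedes the voiceless obstruent /f/, so it devoices to [k] by assimilation. /eefubkegfefeb/ → eefupkekfefeb.
Rule 3 (final devoicing): /b/ is a voiced obstruent in word-final position, so it devoices to [p]. /eefupkekfefeb/ → eefupkekfefep.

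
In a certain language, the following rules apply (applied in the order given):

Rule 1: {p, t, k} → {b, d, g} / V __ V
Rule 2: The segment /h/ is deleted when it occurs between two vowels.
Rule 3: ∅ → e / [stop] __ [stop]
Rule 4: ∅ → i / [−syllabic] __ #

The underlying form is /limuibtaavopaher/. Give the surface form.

limuibetaavobaeri

Rule 1 (intervocalic voicing): /p/ is a voiceless stop between vowels /o/ and /a/, so it voices to [b]. /limuibtaavopaher/ → limuibtaavobaher.
Rule 2 (intervocalic h-deletion): /h/ occurs between vowels /a/ and /e/, so it deletes. /limuibtaavobaher/ → limuibtaavobaer.
Rule 3 (stop-cluster e-epenthesis): /b/ and /t/ form a stop–stop cluster, so [e] is inserted between them. /limuibtaavobaer/ → limuibetaavobaer.
Rule 4 (final i-epenthesis): the form ends in the consonant /r/, so [i] is inserted word-finally. /limuibetaavobaer/ → limuibetaavobaeri.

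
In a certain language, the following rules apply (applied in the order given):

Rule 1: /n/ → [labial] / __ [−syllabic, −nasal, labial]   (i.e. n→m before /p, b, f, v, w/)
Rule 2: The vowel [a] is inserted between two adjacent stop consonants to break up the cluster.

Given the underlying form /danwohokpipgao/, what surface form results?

damwohokapipagao

Rule 1 (nasal place assimilation): /n/ precedes the labial consonant /w/, so it assimilates in place to [m]. /danwohokpipgao/ → damwohokpipgao.
Rule 2 (stop-cluster a-epenthesis): /k/ and /p/ form a stop–stop cluster, so [a] is inserted between them. /p/ and /g/ form a stop–stop cluster, so [a] is inserted between them. /damwohokpipgao/ → damwohokapipagao.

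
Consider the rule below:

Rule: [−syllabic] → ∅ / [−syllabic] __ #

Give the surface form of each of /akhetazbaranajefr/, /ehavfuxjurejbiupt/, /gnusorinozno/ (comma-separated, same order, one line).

akhetazbaranajef, ehavfuxjurejbiup, gnusorinozno

/akhetazbaranajefr/: /r/ is the second consonant of a word-final cluster /fr/, so it deletes. → [akhetazbaranajef].
/ehavfuxjurejbiupt/: /t/ is the second consonant of a word-final cluster /pt/, so it deletes. → [ehavfuxjurejbiup].
/gnusorinozno/: the rule's environment is not met; surfaces unchanged as [gnusorinozno].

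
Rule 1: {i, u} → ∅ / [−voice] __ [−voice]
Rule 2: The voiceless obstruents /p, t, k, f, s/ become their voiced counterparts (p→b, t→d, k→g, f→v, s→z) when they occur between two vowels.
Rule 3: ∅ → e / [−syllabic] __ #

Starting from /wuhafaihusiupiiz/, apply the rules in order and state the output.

Rule 1 (high vowel syncope): /u/ is a high vowel flanked by voiceless consonants /h/ and /s/, so it deletes. /wuhafaihusiupiiz/ → wuhafaihsiupiiz.
Rule 2 (intervocalic voicing): /f/ is a voiceless obstruent between vowels /a/ and /a/, so it voices to [v]. /p/ is a voiceless obstruent between vowels /u/ and /i/, so it voices to [b]. /wuhafaihsiupiiz/ → wuhavaihsiubiiz.
Rule 3 (final e-epenthesis): the form ends in the consonant /z/, so [e] is inserted word-finally. /wuhavaihsiubiiz/ → wuhavaihsiubiize.

wuhavaihsiubiize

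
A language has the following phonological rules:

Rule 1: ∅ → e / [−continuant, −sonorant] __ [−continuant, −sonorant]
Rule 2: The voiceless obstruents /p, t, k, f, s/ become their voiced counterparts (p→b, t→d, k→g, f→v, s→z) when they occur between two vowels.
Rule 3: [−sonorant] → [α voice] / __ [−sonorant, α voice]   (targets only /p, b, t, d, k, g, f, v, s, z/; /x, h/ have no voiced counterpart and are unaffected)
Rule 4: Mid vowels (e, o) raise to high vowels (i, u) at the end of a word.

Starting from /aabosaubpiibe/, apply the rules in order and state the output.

Rule 1 (stop-cluster e-epenthesis): /b/ and /p/ form a stop–stop cluster, so [e] is inserted between them. /aabosaubpiibe/ → aabosaubepiibe.
Rule 2 (intervocalic voicing): /s/ is a voiceless obstruent between vowels /o/ and /a/, so it voices to [z]. /p/ is a voiceless obstruent between vowels /e/ and /i/, so it voices to [b]. /aabosaubepiibe/ → aabozaubebiibe.
Rule 3 (regressive voicing assimilation): no segment meets the environment; /aabozaubebiibe/ is unchanged.
Rule 4 (final vowel raising): /e/ is a mid vowel in word-final position, so it raises to [i]. /aabozaubebiibe/ → aabozaubebiibi.

aabozaubebiibi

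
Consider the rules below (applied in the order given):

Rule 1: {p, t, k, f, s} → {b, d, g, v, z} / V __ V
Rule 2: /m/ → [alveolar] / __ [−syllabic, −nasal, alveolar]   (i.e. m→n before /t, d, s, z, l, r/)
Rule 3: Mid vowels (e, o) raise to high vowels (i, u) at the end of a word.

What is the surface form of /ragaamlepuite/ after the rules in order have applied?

ragaanlebuidi

Rule 1 (intervocalic voicing): /p/ is a voiceless obstruent between vowels /e/ and /u/, so it voices to [b]. /t/ is a voiceless obstruent between vowels /i/ and /e/, so it voices to [d]. /ragaamlepuite/ → ragaamlebuide.
Rule 2 (nasal place assimilation): /m/ precedes the alveolar consonant /l/, so it assimilates in place to [n]. /ragaamlebuide/ → ragaanlebuide.
Rule 3 (final vowel raising): /e/ is a mid vowel in word-final position, so it raises to [i]. /ragaanlebuide/ → ragaanlebuidi.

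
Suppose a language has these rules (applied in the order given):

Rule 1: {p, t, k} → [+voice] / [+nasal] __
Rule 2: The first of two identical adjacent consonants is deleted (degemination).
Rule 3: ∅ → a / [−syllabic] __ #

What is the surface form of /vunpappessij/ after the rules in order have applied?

vunbapesija

Rule 1 (post-nasal voicing): /p/ is a voiceless stop immediately after the nasal /n/, so it voices to [b]. /vunpappessij/ → vunbappessij.
Rule 2 (degemination): /pp/ is a geminate; the first /p/ deletes. /ss/ is a geminate; the first /s/ deletes. /vunbappessij/ → vunbapesij.
Rule 3 (final a-epenthesis): the form ends in the consonant /j/, so [a] is inserted word-finally. /vunbapesij/ → vunbapesija.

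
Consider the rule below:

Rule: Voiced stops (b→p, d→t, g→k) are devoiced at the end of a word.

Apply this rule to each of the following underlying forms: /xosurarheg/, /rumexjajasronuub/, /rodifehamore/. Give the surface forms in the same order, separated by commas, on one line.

xosurarhek, rumexjajasronuup, rodifehamore

/xosurarheg/: /g/ is a voiced stop in word-final position, so it devoices to [k]. → [xosurarhek].
/rumexjajasronuub/: /b/ is a voiced stop in word-final position, so it devoices to [p]. → [rumexjajasronuup].
/rodifehamore/: the rule's environment is not met; surfaces unchanged as [rodifehamore].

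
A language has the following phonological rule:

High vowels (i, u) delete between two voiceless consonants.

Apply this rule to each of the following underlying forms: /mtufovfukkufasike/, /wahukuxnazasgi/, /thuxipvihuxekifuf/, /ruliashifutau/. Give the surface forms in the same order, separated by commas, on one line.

mtfovfkkfaske, wahkxnazasgi, thxpvihxekff, ruliashftau

/mtufovfukkufasike/: /u/ is a high vowel flanked by voiceless consonants /t/ and /f/, so it deletes. /u/ is a high vowel flanked by voiceless consonants /f/ and /k/, so it deletes. /u/ is a high vowel flanked by voiceless consonants /k/ and /f/, so it deletes. /i/ is a high vowel flanked by voiceless consonants /s/ and /k/, so it deletes. → [mtfovfkkfaske].
/wahukuxnazasgi/: /u/ is a high vowel flanked by voiceless consonants /h/ and /k/, so it deletes. /u/ is a high vowel flanked by voiceless consonants /k/ and /x/, so it deletes. → [wahkxnazasgi].
/thuxipvihuxekifuf/: /u/ is a high vowel flanked by voiceless consonants /h/ and /x/, so it deletes. /i/ is a high vowel flanked by voiceless consonants /x/ and /p/, so it deletes. /u/ is a high vowel flanked by voiceless consonants /h/ and /x/, so it deletes. /i/ is a high vowel flanked by voiceless consonants /k/ and /f/, so it deletes. /u/ is a high vowel flanked by voiceless consonants /f/ and /f/, so it deletes. → [thxpvihxekff].
/ruliashifutau/: /i/ is a high vowel flanked by voiceless consonants /h/ and /f/, so it deletes. /u/ is a high vowel flanked by voiceless consonants /f/ and /t/, so it deletes. → [ruliashftau].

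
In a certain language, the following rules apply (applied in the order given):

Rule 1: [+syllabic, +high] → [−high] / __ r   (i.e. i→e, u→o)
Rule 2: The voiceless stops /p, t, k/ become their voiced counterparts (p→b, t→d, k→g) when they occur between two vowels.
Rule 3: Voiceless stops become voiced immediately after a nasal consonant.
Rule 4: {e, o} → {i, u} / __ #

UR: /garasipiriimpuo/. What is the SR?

Rule 1 (pre-rhotic lowering): /i/ is a high vowel immediately before /r/, so it lowers to [e]. /garasipiriimpuo/ → garasiperiimpuo.
Rule 2 (intervocalic voicing): /p/ is a voiceless stop between vowels /i/ and /e/, so it voices to [b]. /garasiperiimpuo/ → garasiberiimpuo.
Rule 3 (post-nasal voicing): /p/ is a voiceless stop immediately after the nasal /m/, so it voices to [b]. /garasiberiimpuo/ → garasiberiimbuo.
Rule 4 (final vowel raising): /o/ is a mid vowel in word-final position, so it raises to [u]. /garasiberiimbuo/ → garasiberiimbuu.

garasiberiimbuu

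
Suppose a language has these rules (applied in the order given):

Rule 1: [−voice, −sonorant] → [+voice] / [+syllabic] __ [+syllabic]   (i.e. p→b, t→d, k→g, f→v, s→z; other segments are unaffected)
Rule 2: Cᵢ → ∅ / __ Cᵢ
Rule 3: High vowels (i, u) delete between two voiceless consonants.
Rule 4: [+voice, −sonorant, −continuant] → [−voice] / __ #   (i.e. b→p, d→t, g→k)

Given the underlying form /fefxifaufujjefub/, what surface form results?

Rule 1 (intervocalic voicing): /f/ is a voiceless obstruent between vowels /i/ and /a/, so it voices to [v]. /f/ is a voiceless obstruent between vowels /u/ and /u/, so it voices to [v]. /f/ is a voiceless obstruent between vowels /e/ and /u/, so it voices to [v]. /fefxifaufujjefub/ → fefxivauvujjevub.
Rule 2 (degemination): /jj/ is a geminate; the first /j/ deletes. /fefxivauvujjevub/ → fefxivauvujevub.
Rule 3 (high vowel syncope): no segment meets the environment; /fefxivauvujevub/ is unchanged.
Rule 4 (final devoicing): /b/ is a voiced stop in word-final position, so it devoices to [p]. /fefxivauvujevub/ → fefxivauvujevup.

fefxivauvujevup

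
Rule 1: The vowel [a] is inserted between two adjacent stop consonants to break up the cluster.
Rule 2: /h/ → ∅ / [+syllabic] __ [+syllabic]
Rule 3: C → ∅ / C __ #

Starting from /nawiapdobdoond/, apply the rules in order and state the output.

Rule 1 (stop-cluster a-epenthesis): /p/ and /d/ form a stop–stop cluster, so [a] is inserted between them. /b/ and /d/ form a stop–stop cluster, so [a] is inserted between them. /nawiapdobdoond/ → nawiapadobadoond.
Rule 2 (intervocalic h-deletion): no segment meets the environment; /nawiapadobadoond/ is unchanged.
Rule 3 (final cluster simplification): /d/ is the second consonant of a word-final cluster /nd/, so it deletes. /nawiapadobadoond/ → nawiapadobadoon.

nawiapadobadoon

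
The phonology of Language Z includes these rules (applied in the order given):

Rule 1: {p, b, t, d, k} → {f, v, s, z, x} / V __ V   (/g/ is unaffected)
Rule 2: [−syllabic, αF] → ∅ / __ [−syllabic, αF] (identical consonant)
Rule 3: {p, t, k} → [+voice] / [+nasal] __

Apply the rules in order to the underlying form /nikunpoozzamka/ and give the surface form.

nixunboozamga

Rule 1 (intervocalic spirantization): /k/ is a stop between vowels /i/ and /u/, so it spirantizes to the fricative [x]. /nikunpoozzamka/ → nixunpoozzamka.
Rule 2 (degemination): /zz/ is a geminate; the first /z/ deletes. /nixunpoozzamka/ → nixunpoozamka.
Rule 3 (post-nasal voicing): /p/ is a voiceless stop immediately after the nasal /n/, so it voices to [b]. /k/ is a voiceless stop immediately after the nasal /m/, so it voices to [g]. /nixunpoozamka/ → nixunboozamga.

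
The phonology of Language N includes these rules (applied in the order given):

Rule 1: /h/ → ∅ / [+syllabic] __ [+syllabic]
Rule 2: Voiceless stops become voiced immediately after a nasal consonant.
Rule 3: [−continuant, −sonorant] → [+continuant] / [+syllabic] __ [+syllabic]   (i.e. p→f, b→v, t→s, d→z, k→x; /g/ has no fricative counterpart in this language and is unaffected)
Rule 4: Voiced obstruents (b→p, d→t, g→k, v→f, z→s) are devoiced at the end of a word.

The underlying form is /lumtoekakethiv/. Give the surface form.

Rule 1 (intervocalic h-deletion): no segment meets the environment; /lumtoekakethiv/ is unchanged.
Rule 2 (post-nasal voicing): /t/ is a voiceless stop immediately after the nasal /m/, so it voices to [d]. /lumtoekakethiv/ → lumdoekakethiv.
Rule 3 (intervocalic spirantization): /k/ is a stop between vowels /e/ and /a/, so it spirantizes to the fricative [x]. /k/ is a stop between vowels /a/ and /e/, so it spirantizes to the fricative [x]. /lumdoekakethiv/ → lumdoexaxethiv.
Rule 4 (final devoicing): /v/ is a voiced obstruent in word-final position, so it devoices to [f]. /lumdoexaxethiv/ → lumdoexaxethif.

lumdoexaxethif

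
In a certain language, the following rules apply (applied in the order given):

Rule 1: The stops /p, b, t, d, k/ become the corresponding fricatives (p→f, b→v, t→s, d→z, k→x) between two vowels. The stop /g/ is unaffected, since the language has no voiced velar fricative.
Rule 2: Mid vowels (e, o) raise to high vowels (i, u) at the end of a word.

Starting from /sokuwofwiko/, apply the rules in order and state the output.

Rule 1 (intervocalic spirantization): /k/ is a stop between vowels /o/ and /u/, so it spirantizes to the fricative [x]. /k/ is a stop between vowels /i/ and /o/, so it spirantizes to the fricative [x]. /sokuwofwiko/ → soxuwofwixo.
Rule 2 (final vowel raising): /o/ is a mid vowel in word-final position, so it raises to [u]. /soxuwofwixo/ → soxuwofwixu.

soxuwofwixu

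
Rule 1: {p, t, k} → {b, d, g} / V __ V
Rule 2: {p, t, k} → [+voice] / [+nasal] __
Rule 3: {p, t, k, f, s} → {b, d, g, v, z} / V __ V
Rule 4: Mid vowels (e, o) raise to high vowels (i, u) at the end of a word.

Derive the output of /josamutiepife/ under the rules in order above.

Rule 1 (intervocalic voicing): /t/ is a voiceless stop between vowels /u/ and /i/, so it voices to [d]. /p/ is a voiceless stop between vowels /e/ and /i/, so it voices to [b]. /josamutiepife/ → josamudiebife.
Rule 2 (post-nasal voicing): no segment meets the environment; /josamudiebife/ is unchanged.
Rule 3 (intervocalic voicing): /s/ is a voiceless obstruent between vowels /o/ and /a/, so it voices to [z]. /f/ is a voiceless obstruent between vowels /i/ and /e/, so it voices to [v]. /josamudiebife/ → jozamudiebive.
Rule 4 (final vowel raising): /e/ is a mid vowel in word-final position, so it raises to [i]. /jozamudiebive/ → jozamudiebivi.

jozamudiebivi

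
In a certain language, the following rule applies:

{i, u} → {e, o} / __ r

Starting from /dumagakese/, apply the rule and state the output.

No segment of /dumagakese/ meets the structural description of the rule, so the form surfaces unchanged.

dumagakese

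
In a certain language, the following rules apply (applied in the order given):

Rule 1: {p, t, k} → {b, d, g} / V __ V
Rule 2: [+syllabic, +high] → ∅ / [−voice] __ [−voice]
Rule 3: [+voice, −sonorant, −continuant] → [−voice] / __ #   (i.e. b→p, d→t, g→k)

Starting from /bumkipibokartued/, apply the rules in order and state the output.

Rule 1 (intervocalic voicing): /p/ is a voiceless stop between vowels /i/ and /i/, so it voices to [b]. /k/ is a voiceless stop between vowels /o/ and /a/, so it voices to [g]. /bumkipibokartued/ → bumkibibogartued.
Rule 2 (high vowel syncope): no segment meets the environment; /bumkibibogartued/ is unchanged.
Rule 3 (final devoicing): /d/ is a voiced stop in word-final position, so it devoices to [t]. /bumkibibogartued/ → bumkibibogartuet.

bumkibibogartuet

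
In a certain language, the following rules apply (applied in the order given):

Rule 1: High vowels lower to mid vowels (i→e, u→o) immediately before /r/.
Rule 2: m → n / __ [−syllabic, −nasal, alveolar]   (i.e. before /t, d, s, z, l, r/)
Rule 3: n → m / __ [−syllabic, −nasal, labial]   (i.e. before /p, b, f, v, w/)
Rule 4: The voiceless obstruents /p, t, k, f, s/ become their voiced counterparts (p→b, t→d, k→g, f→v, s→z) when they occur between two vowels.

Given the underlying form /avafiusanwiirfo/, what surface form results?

avaviuzamwierfo

Rule 1 (pre-rhotic lowering): /i/ is a high vowel immediately before /r/, so it lowers to [e]. /avafiusanwiirfo/ → avafiusanwierfo.
Rule 2 (nasal place assimilation): no segment meets the environment; /avafiusanwierfo/ is unchanged.
Rule 3 (nasal place assimilation): /n/ precedes the labial consonant /w/, so it assimilates in place to [m]. /avafiusanwierfo/ → avafiusamwierfo.
Rule 4 (intervocalic voicing): /f/ is a voiceless obstruent between vowels /a/ and /i/, so it voices to [v]. /s/ is a voiceless obstruent between vowels /u/ and /a/, so it voices to [z]. /avafiusamwierfo/ → avaviuzamwierfo.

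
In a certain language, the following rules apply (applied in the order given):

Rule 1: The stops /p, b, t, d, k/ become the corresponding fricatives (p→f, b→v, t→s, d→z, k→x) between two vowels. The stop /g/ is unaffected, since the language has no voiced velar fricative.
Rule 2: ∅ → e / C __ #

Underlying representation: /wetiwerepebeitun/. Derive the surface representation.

wesiwerefeveisune

Rule 1 (intervocalic spirantization): /t/ is a stop between vowels /e/ and /i/, so it spirantizes to the fricative [s]. /p/ is a stop between vowels /e/ and /e/, so it spirantizes to the fricative [f]. /b/ is a stop between vowels /e/ and /e/, so it spirantizes to the fricative [v]. /t/ is a stop between vowels /i/ and /u/, so it spirantizes to the fricative [s]. /wetiwerepebeitun/ → wesiwerefeveisun.
Rule 2 (final e-epenthesis): the form ends in the consonant /n/, so [e] is inserted word-finally. /wesiwerefeveisun/ → wesiwerefeveisune.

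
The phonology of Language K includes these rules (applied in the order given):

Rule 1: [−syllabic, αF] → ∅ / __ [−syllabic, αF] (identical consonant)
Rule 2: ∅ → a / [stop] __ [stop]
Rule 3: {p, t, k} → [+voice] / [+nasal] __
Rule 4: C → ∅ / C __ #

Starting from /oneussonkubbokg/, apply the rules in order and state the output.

oneusongubokag

Rule 1 (degemination): /ss/ is a geminate; the first /s/ deletes. /bb/ is a geminate; the first /b/ deletes. /oneussonkubbokg/ → oneusonkubokg.
Rule 2 (stop-cluster a-epenthesis): /k/ and /g/ form a stop–stop cluster, so [a] is inserted between them. /oneusonkubokg/ → oneusonkubokag.
Rule 3 (post-nasal voicing): /k/ is a voiceless stop immediately after the nasal /n/, so it voices to [g]. /oneusonkubokag/ → oneusongubokag.
Rule 4 (final cluster simplification): no segment meets the environment; /oneusongubokag/ is unchanged.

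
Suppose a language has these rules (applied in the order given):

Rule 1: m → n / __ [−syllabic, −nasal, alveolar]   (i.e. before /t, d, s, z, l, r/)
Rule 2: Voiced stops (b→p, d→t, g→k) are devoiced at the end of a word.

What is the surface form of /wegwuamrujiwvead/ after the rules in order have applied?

Rule 1 (nasal place assimilation): /m/ precedes the alveolar consonant /r/, so it assimilates in place to [n]. /wegwuamrujiwvead/ → wegwuanrujiwvead.
Rule 2 (final devoicing): /d/ is a voiced stop in word-final position, so it devoices to [t]. /wegwuanrujiwvead/ → wegwuanrujiwveat.

wegwuanrujiwveat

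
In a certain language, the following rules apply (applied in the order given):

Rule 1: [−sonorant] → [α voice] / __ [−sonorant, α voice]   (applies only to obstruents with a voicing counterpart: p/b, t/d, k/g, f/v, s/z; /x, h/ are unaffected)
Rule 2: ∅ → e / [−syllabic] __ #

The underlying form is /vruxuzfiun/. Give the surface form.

vruxusfiune

Rule 1 (regressive voicing assimilation): /z/ precedes the voiceless obstruent /f/, so it devoices to [s] by assimilation. /vruxuzfiun/ → vruxusfiun.
Rule 2 (final e-epenthesis): the form ends in the consonant /n/, so [e] is inserted word-finally. /vruxusfiun/ → vruxusfiune.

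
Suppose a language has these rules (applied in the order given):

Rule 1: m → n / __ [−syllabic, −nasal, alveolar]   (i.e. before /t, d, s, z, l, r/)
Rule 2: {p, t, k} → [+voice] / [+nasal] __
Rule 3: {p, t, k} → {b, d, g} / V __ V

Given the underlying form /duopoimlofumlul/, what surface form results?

duoboinlofunlul

Rule 1 (nasal place assimilation): /m/ precedes the alveolar consonant /l/, so it assimilates in place to [n]. /m/ precedes the alveolar consonant /l/, so it assimilates in place to [n]. /duopoimlofumlul/ → duopoinlofunlul.
Rule 2 (post-nasal voicing): no segment meets the environment; /duopoinlofunlul/ is unchanged.
Rule 3 (intervocalic voicing): /p/ is a voiceless stop between vowels /o/ and /o/, so it voices to [b]. /duopoinlofunlul/ → duoboinlofunlul.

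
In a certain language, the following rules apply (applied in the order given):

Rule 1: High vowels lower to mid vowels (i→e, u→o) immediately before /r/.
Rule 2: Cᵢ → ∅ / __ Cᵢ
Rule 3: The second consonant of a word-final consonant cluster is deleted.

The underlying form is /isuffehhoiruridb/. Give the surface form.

Rule 1 (pre-rhotic lowering): /i/ is a high vowel immediately before /r/, so it lowers to [e]. /u/ is a high vowel immediately before /r/, so it lowers to [o]. /isuffehhoiruridb/ → isuffehhoeroridb.
Rule 2 (degemination): /ff/ is a geminate; the first /f/ deletes. /hh/ is a geminate; the first /h/ deletes. /isuffehhoeroridb/ → isufehoeroridb.
Rule 3 (final cluster simplification): /b/ is the second consonant of a word-final cluster /db/, so it deletes. /isufehoeroridb/ → isufehoerorid.

isufehoerorid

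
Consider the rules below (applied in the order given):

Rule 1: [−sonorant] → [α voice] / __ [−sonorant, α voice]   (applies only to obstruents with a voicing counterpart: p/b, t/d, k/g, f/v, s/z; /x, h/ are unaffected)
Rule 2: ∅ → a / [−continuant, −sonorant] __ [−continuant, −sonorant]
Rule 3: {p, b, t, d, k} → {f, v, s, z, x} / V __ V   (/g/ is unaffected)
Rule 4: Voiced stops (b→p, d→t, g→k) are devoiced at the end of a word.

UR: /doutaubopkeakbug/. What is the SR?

dousauvofaxeagavuk

Rule 1 (regressive voicing assimilation): /k/ precedes the voiced obstruent /b/, so it voices to [g] by assimilation. /doutaubopkeakbug/ → doutaubopkeagbug.
Rule 2 (stop-cluster a-epenthesis): /p/ and /k/ form a stop–stop cluster, so [a] is inserted between them. /g/ and /b/ form a stop–stop cluster, so [a] is inserted between them. /doutaubopkeagbug/ → doutaubopakeagabug.
Rule 3 (intervocalic spirantization): /t/ is a stop between vowels /u/ and /a/, so it spirantizes to the fricative [s]. /b/ is a stop between vowels /u/ and /o/, so it spirantizes to the fricative [v]. /p/ is a stop between vowels /o/ and /a/, so it spirantizes to the fricative [f]. /k/ is a stop between vowels /a/ and /e/, so it spirantizes to the fricative [x]. /b/ is a stop between vowels /a/ and /u/, so it spirantizes to the fricative [v]. /doutaubopakeagabug/ → dousauvofaxeagavug.
Rule 4 (final devoicing): /g/ is a voiced stop in word-final position, so it devoices to [k]. /dousauvofaxeagavug/ → dousauvofaxeagavuk.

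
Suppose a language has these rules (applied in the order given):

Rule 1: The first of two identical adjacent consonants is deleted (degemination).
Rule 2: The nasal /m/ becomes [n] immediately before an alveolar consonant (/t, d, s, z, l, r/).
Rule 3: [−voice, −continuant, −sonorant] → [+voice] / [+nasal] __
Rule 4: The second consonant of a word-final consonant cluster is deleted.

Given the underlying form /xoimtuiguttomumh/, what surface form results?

xoinduigutomum

Rule 1 (degemination): /tt/ is a geminate; the first /t/ deletes. /xoimtuiguttomumh/ → xoimtuigutomumh.
Rule 2 (nasal place assimilation): /m/ precedes the alveolar consonant /t/, so it assimilates in place to [n]. /xoimtuigutomumh/ → xointuigutomumh.
Rule 3 (post-nasal voicing): /t/ is a voiceless stop immediately after the nasal /n/, so it voices to [d]. /xointuigutomumh/ → xoinduigutomumh.
Rule 4 (final cluster simplification): /h/ is the second consonant of a word-final cluster /mh/, so it deletes. /xoinduigutomumh/ → xoinduigutomum.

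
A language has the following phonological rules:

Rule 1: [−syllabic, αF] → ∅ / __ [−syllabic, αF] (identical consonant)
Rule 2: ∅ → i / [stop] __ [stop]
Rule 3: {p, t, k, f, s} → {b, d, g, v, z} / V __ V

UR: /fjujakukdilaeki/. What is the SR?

Rule 1 (degemination): no segment meets the environment; /fjujakukdilaeki/ is unchanged.
Rule 2 (stop-cluster i-epenthesis): /k/ and /d/ form a stop–stop cluster, so [i] is inserted between them. /fjujakukdilaeki/ → fjujakukidilaeki.
Rule 3 (intervocalic voicing): /k/ is a voiceless obstruent between vowels /a/ and /u/, so it voices to [g]. /k/ is a voiceless obstruent between vowels /u/ and /i/, so it voices to [g]. /k/ is a voiceless obstruent between vowels /e/ and /i/, so it voices to [g]. /fjujakukidilaeki/ → fjujagugidilaegi.

fjujagugidilaegi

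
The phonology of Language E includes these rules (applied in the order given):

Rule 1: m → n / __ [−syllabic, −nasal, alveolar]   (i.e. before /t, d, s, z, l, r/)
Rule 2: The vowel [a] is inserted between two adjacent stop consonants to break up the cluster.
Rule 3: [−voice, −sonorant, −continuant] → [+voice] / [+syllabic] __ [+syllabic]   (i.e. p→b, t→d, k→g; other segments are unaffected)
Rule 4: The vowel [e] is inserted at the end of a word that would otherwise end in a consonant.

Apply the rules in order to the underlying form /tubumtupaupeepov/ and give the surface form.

Rule 1 (nasal place assimilation): /m/ precedes the alveolar consonant /t/, so it assimilates in place to [n]. /tubumtupaupeepov/ → tubuntupaupeepov.
Rule 2 (stop-cluster a-epenthesis): no segment meets the environment; /tubuntupaupeepov/ is unchanged.
Rule 3 (intervocalic voicing): /p/ is a voiceless stop between vowels /u/ and /a/, so it voices to [b]. /p/ is a voiceless stop between vowels /u/ and /e/, so it voices to [b]. /p/ is a voiceless stop between vowels /e/ and /o/, so it voices to [b]. /tubuntupaupeepov/ → tubuntubaubeebov.
Rule 4 (final e-epenthesis): the form ends in the consonant /v/, so [e] is inserted word-finally. /tubuntubaubeebov/ → tubuntubaubeebove.

tubuntubaubeebove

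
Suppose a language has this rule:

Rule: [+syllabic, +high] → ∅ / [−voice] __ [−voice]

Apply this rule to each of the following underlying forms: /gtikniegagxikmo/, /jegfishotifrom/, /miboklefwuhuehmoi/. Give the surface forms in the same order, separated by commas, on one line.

gtkniegagxkmo, jegfshotfrom, miboklefwuhuehmoi

/gtikniegagxikmo/: /i/ is a high vowel flanked by voiceless consonants /t/ and /k/, so it deletes. /i/ is a high vowel flanked by voiceless consonants /x/ and /k/, so it deletes. → [gtkniegagxkmo].
/jegfishotifrom/: /i/ is a high vowel flanked by voiceless consonants /f/ and /s/, so it deletes. /i/ is a high vowel flanked by voiceless consonants /t/ and /f/, so it deletes. → [jegfshotfrom].
/miboklefwuhuehmoi/: the rule's environment is not met; surfaces unchanged as [miboklefwuhuehmoi].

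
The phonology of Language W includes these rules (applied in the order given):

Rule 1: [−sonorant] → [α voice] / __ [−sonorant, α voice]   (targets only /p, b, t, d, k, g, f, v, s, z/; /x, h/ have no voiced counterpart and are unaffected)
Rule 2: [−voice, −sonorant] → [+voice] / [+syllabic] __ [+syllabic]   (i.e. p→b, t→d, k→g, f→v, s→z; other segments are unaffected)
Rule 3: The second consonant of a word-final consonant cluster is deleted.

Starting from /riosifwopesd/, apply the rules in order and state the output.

riozifwobez

Rule 1 (regressive voicing assimilation): /s/ precedes the voiced obstruent /d/, so it voices to [z] by assimilation. /riosifwopesd/ → riosifwopezd.
Rule 2 (intervocalic voicing): /s/ is a voiceless obstruent between vowels /o/ and /i/, so it voices to [z]. /p/ is a voiceless obstruent between vowels /o/ and /e/, so it voices to [b]. /riosifwopezd/ → riozifwobezd.
Rule 3 (final cluster simplification): /d/ is the second consonant of a word-final cluster /zd/, so it deletes. /riozifwobezd/ → riozifwobez.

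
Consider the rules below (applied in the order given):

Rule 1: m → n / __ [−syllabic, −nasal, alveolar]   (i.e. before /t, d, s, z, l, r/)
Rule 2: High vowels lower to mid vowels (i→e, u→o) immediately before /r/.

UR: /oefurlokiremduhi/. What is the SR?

Rule 1 (nasal place assimilation): /m/ precedes the alveolar consonant /d/, so it assimilates in place to [n]. /oefurlokiremduhi/ → oefurlokirenduhi.
Rule 2 (pre-rhotic lowering): /u/ is a high vowel immediately before /r/, so it lowers to [o]. /i/ is a high vowel immediately before /r/, so it lowers to [e]. /oefurlokirenduhi/ → oeforlokerenduhi.

oeforlokerenduhi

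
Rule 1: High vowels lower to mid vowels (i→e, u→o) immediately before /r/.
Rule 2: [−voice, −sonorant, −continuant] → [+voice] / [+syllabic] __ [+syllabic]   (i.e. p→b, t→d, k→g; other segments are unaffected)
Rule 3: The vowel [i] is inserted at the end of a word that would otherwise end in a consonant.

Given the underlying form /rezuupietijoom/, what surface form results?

Rule 1 (pre-rhotic lowering): no segment meets the environment; /rezuupietijoom/ is unchanged.
Rule 2 (intervocalic voicing): /p/ is a voiceless stop between vowels /u/ and /i/, so it voices to [b]. /t/ is a voiceless stop between vowels /e/ and /i/, so it voices to [d]. /rezuupietijoom/ → rezuubiedijoom.
Rule 3 (final i-epenthesis): the form ends in the consonant /m/, so [i] is inserted word-finally. /rezuubiedijoom/ → rezuubiedijoomi.

rezuubiedijoomi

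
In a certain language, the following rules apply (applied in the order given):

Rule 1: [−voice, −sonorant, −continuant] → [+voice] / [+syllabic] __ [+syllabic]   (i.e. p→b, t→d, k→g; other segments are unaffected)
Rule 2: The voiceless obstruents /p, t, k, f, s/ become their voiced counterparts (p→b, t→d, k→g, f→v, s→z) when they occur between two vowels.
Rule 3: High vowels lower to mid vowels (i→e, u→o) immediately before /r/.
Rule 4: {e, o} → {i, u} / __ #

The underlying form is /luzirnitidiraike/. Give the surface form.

Rule 1 (intervocalic voicing): /t/ is a voiceless stop between vowels /i/ and /i/, so it voices to [d]. /k/ is a voiceless stop between vowels /i/ and /e/, so it voices to [g]. /luzirnitidiraike/ → luzirnididiraige.
Rule 2 (intervocalic voicing): no segment meets the environment; /luzirnididiraige/ is unchanged.
Rule 3 (pre-rhotic lowering): /i/ is a high vowel immediately before /r/, so it lowers to [e]. /i/ is a high vowel immediately before /r/, so it lowers to [e]. /luzirnididiraige/ → luzernidideraige.
Rule 4 (final vowel raising): /e/ is a mid vowel in word-final position, so it raises to [i]. /luzernidideraige/ → luzernidideraigi.

luzernidideraigi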